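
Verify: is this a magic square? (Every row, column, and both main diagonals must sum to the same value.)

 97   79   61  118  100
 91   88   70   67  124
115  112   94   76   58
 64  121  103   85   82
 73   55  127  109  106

No — row 5 sums to 470 but column 1 sums to 440.

Row 1: 97 + 79 + 61 + 118 + 100 = 455.
Row 2: 91 + 88 + 70 + 67 + 124 = 440.
Row 3: 115 + 112 + 94 + 76 + 58 = 455.
Row 4: 64 + 121 + 103 + 85 + 82 = 455.
Row 5: 73 + 55 + 127 + 109 + 106 = 470.
Column 1: 97 + 91 + 115 + 64 + 73 = 440.
Column 2: 79 + 88 + 112 + 121 + 55 = 455.
Column 3: 61 + 70 + 94 + 103 + 127 = 455.
Column 4: 118 + 67 + 76 + 85 + 109 = 455.
Column 5: 100 + 124 + 58 + 82 + 106 = 470.
Main diagonal: 97 + 88 + 94 + 85 + 106 = 470.
Anti-diagonal: 100 + 67 + 94 + 121 + 73 = 455.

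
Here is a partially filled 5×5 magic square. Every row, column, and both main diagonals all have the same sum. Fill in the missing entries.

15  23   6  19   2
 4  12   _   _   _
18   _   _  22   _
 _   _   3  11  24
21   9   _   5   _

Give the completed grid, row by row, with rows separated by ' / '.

15 23 6 19 2 / 4 12 25 8 16 / 18 1 14 22 10 / 7 20 3 11 24 / 21 9 17 5 13

Row 1 is already complete: 15 + 23 + 6 + 19 + 2 = 65, so that is the magic constant.
Column 1 needs 65; the known cells sum to 58, so (4,1) = 7.
From column 4, 65 − (19 + 22 + 11 + 5) gives (2,4) = 8.
Using row 4: 7 + 3 + 11 + 24 + ? → (4,2) = 65 − 45 = 20.
From column 2, 65 − (23 + 12 + 20 + 9) gives (3,2) = 1.
Anti-diagonal: 2 + 8 + 20 + 21 + ? = 65, so (3,3) = 14.
Using row 3: 18 + 1 + 14 + 22 + ? → (3,5) = 65 − 55 = 10.
The remaining cell in main diagonal is (5,5) = 65 − 52 = 13.
The remaining cell in row 5 is (5,3) = 65 − 48 = 17.
Column 3 needs 65; the known cells sum to 40, so (2,3) = 25.
Column 5 must total 65; the given cells sum to 49, so (2,5) = 16.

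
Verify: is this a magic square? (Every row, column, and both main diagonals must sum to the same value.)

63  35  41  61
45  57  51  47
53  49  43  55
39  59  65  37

Yes

Row 1: 63 + 35 + 41 + 61 = 200.
Row 2: 45 + 57 + 51 + 47 = 200.
Row 3: 53 + 49 + 43 + 55 = 200.
Row 4: 39 + 59 + 65 + 37 = 200.
Column 1: 63 + 45 + 53 + 39 = 200.
Column 2: 35 + 57 + 49 + 59 = 200.
Column 3: 41 + 51 + 43 + 65 = 200.
Column 4: 61 + 47 + 55 + 37 = 200.
Main diagonal: 63 + 57 + 43 + 37 = 200.
Anti-diagonal: 61 + 51 + 49 + 39 = 200.
All lines sum to 200.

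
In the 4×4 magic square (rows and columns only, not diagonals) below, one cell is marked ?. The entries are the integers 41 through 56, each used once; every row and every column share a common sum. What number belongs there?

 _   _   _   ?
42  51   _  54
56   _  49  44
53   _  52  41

55

The entries are 41 through 56, which sum to 776, so each line sums to 776/4 = 194.
Using row 2: 42 + 51 + 54 + ? → (2,3) = 194 − 147 = 47.
Row 3: 56 + 49 + 44 + ? = 194, so (3,2) = 45.
Row 4: 53 + 52 + 41 + ? = 194, so (4,2) = 48.
Column 1: 42 + 56 + 53 + ? = 194, so (1,1) = 43.
Column 2 needs 194; the known cells sum to 144, so (1,2) = 50.
From column 3, 194 − (47 + 49 + 52) gives (1,3) = 46.
From column 4, 194 − (54 + 44 + 41) gives (1,4) = 55.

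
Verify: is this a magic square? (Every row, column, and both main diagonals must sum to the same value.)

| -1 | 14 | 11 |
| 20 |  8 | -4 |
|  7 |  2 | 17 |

No — row 3 sums to 26 but column 3 sums to 24.

Row 1: -1 + 14 + 11 = 24.
Row 2: 20 + 8 + (-4) = 24.
Row 3: 7 + 2 + 17 = 26.
Column 1: -1 + 20 + 7 = 26.
Column 2: 14 + 8 + 2 = 24.
Column 3: 11 + (-4) + 17 = 24.
Main diagonal: -1 + 8 + 17 = 24.
Anti-diagonal: 11 + 8 + 7 = 26.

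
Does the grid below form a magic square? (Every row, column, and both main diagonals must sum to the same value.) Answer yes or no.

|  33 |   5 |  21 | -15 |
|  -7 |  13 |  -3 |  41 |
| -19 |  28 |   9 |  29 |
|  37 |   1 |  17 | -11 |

Row 1: 33 + 5 + 21 + (-15) = 44.
Row 2: -7 + 13 + (-3) + 41 = 44.
Row 3: -19 + 28 + 9 + 29 = 47.
Row 4: 37 + 1 + 17 + (-11) = 44.
Column 1: 33 + (-7) + (-19) + 37 = 44.
Column 2: 5 + 13 + 28 + 1 = 47.
Column 3: 21 + (-3) + 9 + 17 = 44.
Column 4: -15 + 41 + 29 + (-11) = 44.
Main diagonal: 33 + 13 + 9 + (-11) = 44.
Anti-diagonal: -15 + (-3) + 28 + 37 = 47.

No — main diagonal sums to 44 but row 3 sums to 47.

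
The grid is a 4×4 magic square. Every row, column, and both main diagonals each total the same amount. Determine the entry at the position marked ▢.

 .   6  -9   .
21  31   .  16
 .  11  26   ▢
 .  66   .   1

36

Column 2 is complete and sums to 114; that is the magic constant.
Row 2: 21 + 31 + 16 + ? = 114, so (2,3) = 46.
Column 3 must total 114; the given cells sum to 63, so (4,3) = 51.
Main diagonal: 31 + 26 + 1 + ? = 114, so (1,1) = 56.
Row 1 must total 114; the given cells sum to 53, so (1,4) = 61.
From row 4, 114 − (66 + 51 + 1) gives (4,1) = -4.
Column 1 needs 114; the known cells sum to 73, so (3,1) = 41.
The remaining cell in column 4 is (3,4) = 114 − 78 = 36.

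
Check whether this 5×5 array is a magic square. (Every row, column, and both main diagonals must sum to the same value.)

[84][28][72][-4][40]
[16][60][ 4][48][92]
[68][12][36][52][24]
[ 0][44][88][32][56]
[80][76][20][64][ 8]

Row 1: 84 + 28 + 72 + (-4) + 40 = 220.
Row 2: 16 + 60 + 4 + 48 + 92 = 220.
Row 3: 68 + 12 + 36 + 52 + 24 = 192.
Row 4: 0 + 44 + 88 + 32 + 56 = 220.
Row 5: 80 + 76 + 20 + 64 + 8 = 248.
Column 1: 84 + 16 + 68 + 0 + 80 = 248.
Column 2: 28 + 60 + 12 + 44 + 76 = 220.
Column 3: 72 + 4 + 36 + 88 + 20 = 220.
Column 4: -4 + 48 + 52 + 32 + 64 = 192.
Column 5: 40 + 92 + 24 + 56 + 8 = 220.
Main diagonal: 84 + 60 + 36 + 32 + 8 = 220.
Anti-diagonal: 40 + 48 + 36 + 44 + 80 = 248.

No — main diagonal sums to 220 but column 1 sums to 248.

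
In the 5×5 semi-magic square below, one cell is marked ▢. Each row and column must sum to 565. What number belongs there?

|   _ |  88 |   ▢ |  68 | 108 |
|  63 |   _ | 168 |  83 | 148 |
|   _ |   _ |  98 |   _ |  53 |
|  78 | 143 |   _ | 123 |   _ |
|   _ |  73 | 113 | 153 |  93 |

128

Row 2: 63 + 168 + 83 + 148 + ? = 565, so (2,2) = 103.
From row 5, 565 − (73 + 113 + 153 + 93) gives (5,1) = 133.
The remaining cell in column 2 is (3,2) = 565 − 407 = 158.
The remaining cell in column 4 is (3,4) = 565 − 427 = 138.
Column 5 must total 565; the given cells sum to 402, so (4,5) = 163.
Row 3 must total 565; the given cells sum to 447, so (3,1) = 118.
Row 4: 78 + 143 + 123 + 163 + ? = 565, so (4,3) = 58.
The remaining cell in column 1 is (1,1) = 565 − 392 = 173.
The remaining cell in column 3 is (1,3) = 565 − 437 = 128.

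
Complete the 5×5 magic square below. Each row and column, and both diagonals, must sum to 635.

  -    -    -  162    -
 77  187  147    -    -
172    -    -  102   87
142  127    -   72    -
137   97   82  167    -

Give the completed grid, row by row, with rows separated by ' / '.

107 67 177 162 122 / 77 187 147 132 92 / 172 157 117 102 87 / 142 127 112 72 182 / 137 97 82 167 152

Row 5: 137 + 97 + 82 + 167 + ? = 635, so (5,5) = 152.
Using column 1: 77 + 172 + 142 + 137 + ? → (1,1) = 635 − 528 = 107.
Using column 4: 162 + 102 + 72 + 167 + ? → (2,4) = 635 − 503 = 132.
Main diagonal: 107 + 187 + 72 + 152 + ? = 635, so (3,3) = 117.
The remaining cell in anti-diagonal is (1,5) = 635 − 513 = 122.
The remaining cell in row 2 is (2,5) = 635 − 543 = 92.
Row 3 needs 635; the known cells sum to 478, so (3,2) = 157.
Column 2 must total 635; the given cells sum to 568, so (1,2) = 67.
Using column 5: 122 + 92 + 87 + 152 + ? → (4,5) = 635 − 453 = 182.
From row 1, 635 − (107 + 67 + 162 + 122) gives (1,3) = 177.
Row 4 needs 635; the known cells sum to 523, so (4,3) = 112.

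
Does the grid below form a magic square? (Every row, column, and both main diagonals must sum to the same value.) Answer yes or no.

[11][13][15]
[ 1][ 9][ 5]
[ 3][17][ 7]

No — row 1 sums to 39 but column 1 sums to 15.

Row 1: 11 + 13 + 15 = 39.
Row 2: 1 + 9 + 5 = 15.
Row 3: 3 + 17 + 7 = 27.
Column 1: 11 + 1 + 3 = 15.
Column 2: 13 + 9 + 17 = 39.
Column 3: 15 + 5 + 7 = 27.
Main diagonal: 11 + 9 + 7 = 27.
Anti-diagonal: 15 + 9 + 3 = 27.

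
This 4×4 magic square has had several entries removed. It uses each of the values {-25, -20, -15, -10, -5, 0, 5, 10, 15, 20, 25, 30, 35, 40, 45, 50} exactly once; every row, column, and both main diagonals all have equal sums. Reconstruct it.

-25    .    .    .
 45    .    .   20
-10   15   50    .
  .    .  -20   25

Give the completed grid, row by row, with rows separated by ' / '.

-25 30 35 10 / 45 0 -15 20 / -10 15 50 -5 / 40 5 -20 25

The 16 entries sum to 200, so each line sums to 200/4 = 50.
Using row 3: -10 + 15 + 50 + ? → (3,4) = 50 − 55 = -5.
Column 1 must total 50; the given cells sum to 10, so (4,1) = 40.
From column 4, 50 − (20 + (-5) + 25) gives (1,4) = 10.
From main diagonal, 50 − (-25 + 50 + 25) gives (2,2) = 0.
Anti-diagonal: 10 + 15 + 40 + ? = 50, so (2,3) = -15.
Using row 4: 40 + (-20) + 25 + ? → (4,2) = 50 − 45 = 5.
Column 2 must total 50; the given cells sum to 20, so (1,2) = 30.
Using column 3: -15 + 50 + (-20) + ? → (1,3) = 50 − 15 = 35.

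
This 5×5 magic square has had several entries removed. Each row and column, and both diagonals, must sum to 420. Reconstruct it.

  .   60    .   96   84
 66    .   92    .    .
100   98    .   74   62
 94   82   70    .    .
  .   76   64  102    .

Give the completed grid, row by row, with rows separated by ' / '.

72 60 108 96 84 / 66 104 92 80 78 / 100 98 86 74 62 / 94 82 70 68 106 / 88 76 64 102 90

From row 3, 420 − (100 + 98 + 74 + 62) gives (3,3) = 86.
The remaining cell in column 2 is (2,2) = 420 − 316 = 104.
Column 3 needs 420; the known cells sum to 312, so (1,3) = 108.
From row 1, 420 − (60 + 108 + 96 + 84) gives (1,1) = 72.
Column 1 needs 420; the known cells sum to 332, so (5,1) = 88.
From anti-diagonal, 420 − (84 + 86 + 82 + 88) gives (2,4) = 80.
Row 2: 66 + 104 + 92 + 80 + ? = 420, so (2,5) = 78.
The remaining cell in row 5 is (5,5) = 420 − 330 = 90.
Column 4 needs 420; the known cells sum to 352, so (4,4) = 68.
Column 5 must total 420; the given cells sum to 314, so (4,5) = 106.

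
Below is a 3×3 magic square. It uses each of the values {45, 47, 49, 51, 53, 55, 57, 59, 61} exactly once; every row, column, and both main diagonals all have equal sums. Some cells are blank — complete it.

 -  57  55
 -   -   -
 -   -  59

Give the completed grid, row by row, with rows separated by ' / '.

47 57 55 / 61 53 45 / 51 49 59

The 9 entries sum to 477, so each line sums to 477/3 = 159.
The remaining cell in row 1 is (1,1) = 159 − 112 = 47.
Column 3: 55 + 59 + ? = 159, so (2,3) = 45.
The remaining cell in main diagonal is (2,2) = 159 − 106 = 53.
The remaining cell in anti-diagonal is (3,1) = 159 − 108 = 51.
From row 2, 159 − (53 + 45) gives (2,1) = 61.
Using row 3: 51 + 59 + ? → (3,2) = 159 − 110 = 49.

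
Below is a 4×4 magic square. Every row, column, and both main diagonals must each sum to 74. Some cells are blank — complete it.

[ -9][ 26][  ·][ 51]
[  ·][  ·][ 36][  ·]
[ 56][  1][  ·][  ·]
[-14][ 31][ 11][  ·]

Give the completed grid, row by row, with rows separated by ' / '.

-9 26 6 51 / 41 16 36 -19 / 56 1 21 -4 / -14 31 11 46

Row 1: -9 + 26 + 51 + ? = 74, so (1,3) = 6.
Using row 4: -14 + 31 + 11 + ? → (4,4) = 74 − 28 = 46.
Column 1 needs 74; the known cells sum to 33, so (2,1) = 41.
Column 2 needs 74; the known cells sum to 58, so (2,2) = 16.
Column 3 needs 74; the known cells sum to 53, so (3,3) = 21.
From row 2, 74 − (41 + 16 + 36) gives (2,4) = -19.
From row 3, 74 − (56 + 1 + 21) gives (3,4) = -4.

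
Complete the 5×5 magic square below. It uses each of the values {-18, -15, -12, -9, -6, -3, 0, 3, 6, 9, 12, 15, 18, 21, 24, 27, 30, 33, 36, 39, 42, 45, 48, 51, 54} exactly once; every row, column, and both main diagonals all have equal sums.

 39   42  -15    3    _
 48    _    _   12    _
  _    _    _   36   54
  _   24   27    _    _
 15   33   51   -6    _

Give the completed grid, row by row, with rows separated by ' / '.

39 42 -15 3 21 / 48 -9 9 12 30 / -18 0 18 36 54 / 6 24 27 45 -12 / 15 33 51 -6 -3

The 25 entries sum to 450, so each line sums to 450/5 = 90.
The remaining cell in row 1 is (1,5) = 90 − 69 = 21.
Using row 5: 15 + 33 + 51 + (-6) + ? → (5,5) = 90 − 93 = -3.
Column 4: 3 + 12 + 36 + (-6) + ? = 90, so (4,4) = 45.
Anti-diagonal must total 90; the given cells sum to 72, so (3,3) = 18.
Using column 3: -15 + 18 + 27 + 51 + ? → (2,3) = 90 − 81 = 9.
Main diagonal must total 90; the given cells sum to 99, so (2,2) = -9.
Row 2: 48 + (-9) + 9 + 12 + ? = 90, so (2,5) = 30.
From column 2, 90 − (42 + (-9) + 24 + 33) gives (3,2) = 0.
From column 5, 90 − (21 + 30 + 54 + (-3)) gives (4,5) = -12.
Using row 3: 0 + 18 + 36 + 54 + ? → (3,1) = 90 − 108 = -18.
Row 4 must total 90; the given cells sum to 84, so (4,1) = 6.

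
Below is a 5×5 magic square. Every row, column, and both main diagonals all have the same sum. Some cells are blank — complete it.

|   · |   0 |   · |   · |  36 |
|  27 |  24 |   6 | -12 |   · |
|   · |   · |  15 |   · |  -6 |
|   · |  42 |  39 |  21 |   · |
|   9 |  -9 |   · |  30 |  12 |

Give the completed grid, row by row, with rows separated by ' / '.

Anti-diagonal is already complete: 36 + -12 + 15 + 42 + 9 = 90, so that is the magic constant.
Using row 2: 27 + 24 + 6 + (-12) + ? → (2,5) = 90 − 45 = 45.
Using row 5: 9 + (-9) + 30 + 12 + ? → (5,3) = 90 − 42 = 48.
Column 2: 0 + 24 + 42 + (-9) + ? = 90, so (3,2) = 33.
Column 3: 6 + 15 + 39 + 48 + ? = 90, so (1,3) = -18.
The remaining cell in column 5 is (4,5) = 90 − 87 = 3.
Using main diagonal: 24 + 15 + 21 + 12 + ? → (1,1) = 90 − 72 = 18.
The remaining cell in row 1 is (1,4) = 90 − 36 = 54.
Row 4 needs 90; the known cells sum to 105, so (4,1) = -15.
Column 1: 18 + 27 + (-15) + 9 + ? = 90, so (3,1) = 51.
Column 4 must total 90; the given cells sum to 93, so (3,4) = -3.

18 0 -18 54 36 / 27 24 6 -12 45 / 51 33 15 -3 -6 / -15 42 39 21 3 / 9 -9 48 30 12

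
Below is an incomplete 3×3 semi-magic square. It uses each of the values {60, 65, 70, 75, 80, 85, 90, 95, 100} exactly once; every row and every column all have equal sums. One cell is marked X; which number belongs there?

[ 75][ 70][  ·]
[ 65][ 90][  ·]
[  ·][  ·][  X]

The 9 entries sum to 720, so each line sums to 720/3 = 240.
Row 1: 75 + 70 + ? = 240, so (1,3) = 95.
From row 2, 240 − (65 + 90) gives (2,3) = 85.
Column 1: 75 + 65 + ? = 240, so (3,1) = 100.
Column 2 needs 240; the known cells sum to 160, so (3,2) = 80.
Column 3: 95 + 85 + ? = 240, so (3,3) = 60.

60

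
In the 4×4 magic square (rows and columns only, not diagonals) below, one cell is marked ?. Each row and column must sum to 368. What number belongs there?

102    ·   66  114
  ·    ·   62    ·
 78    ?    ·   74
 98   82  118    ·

From row 1, 368 − (102 + 66 + 114) gives (1,2) = 86.
Row 4: 98 + 82 + 118 + ? = 368, so (4,4) = 70.
Column 1: 102 + 78 + 98 + ? = 368, so (2,1) = 90.
From column 3, 368 − (66 + 62 + 118) gives (3,3) = 122.
Using column 4: 114 + 74 + 70 + ? → (2,4) = 368 − 258 = 110.
Row 2 must total 368; the given cells sum to 262, so (2,2) = 106.
The remaining cell in row 3 is (3,2) = 368 − 274 = 94.

94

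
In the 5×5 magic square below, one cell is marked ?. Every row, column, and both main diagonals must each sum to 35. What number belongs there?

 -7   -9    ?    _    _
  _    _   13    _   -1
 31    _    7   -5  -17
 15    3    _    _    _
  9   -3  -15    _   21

Using row 3: 31 + 7 + (-5) + (-17) + ? → (3,2) = 35 − 16 = 19.
Row 5 needs 35; the known cells sum to 12, so (5,4) = 23.
The remaining cell in column 1 is (2,1) = 35 − 48 = -13.
The remaining cell in column 2 is (2,2) = 35 − 10 = 25.
Using main diagonal: -7 + 25 + 7 + 21 + ? → (4,4) = 35 − 46 = -11.
From row 2, 35 − (-13 + 25 + 13 + (-1)) gives (2,4) = 11.
Column 4 needs 35; the known cells sum to 18, so (1,4) = 17.
From anti-diagonal, 35 − (11 + 7 + 3 + 9) gives (1,5) = 5.
From row 1, 35 − (-7 + (-9) + 17 + 5) gives (1,3) = 29.

29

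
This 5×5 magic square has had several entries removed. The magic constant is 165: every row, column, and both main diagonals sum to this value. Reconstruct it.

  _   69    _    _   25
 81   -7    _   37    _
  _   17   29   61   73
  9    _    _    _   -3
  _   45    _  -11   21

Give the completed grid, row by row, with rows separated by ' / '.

Row 3 must total 165; the given cells sum to 180, so (3,1) = -15.
Using column 2: 69 + (-7) + 17 + 45 + ? → (4,2) = 165 − 124 = 41.
Using column 5: 25 + 73 + (-3) + 21 + ? → (2,5) = 165 − 116 = 49.
Anti-diagonal: 25 + 37 + 29 + 41 + ? = 165, so (5,1) = 33.
Using row 2: 81 + (-7) + 37 + 49 + ? → (2,3) = 165 − 160 = 5.
Row 5 must total 165; the given cells sum to 88, so (5,3) = 77.
The remaining cell in column 1 is (1,1) = 165 − 108 = 57.
Main diagonal must total 165; the given cells sum to 100, so (4,4) = 65.
Row 4 needs 165; the known cells sum to 112, so (4,3) = 53.
Column 3: 5 + 29 + 53 + 77 + ? = 165, so (1,3) = 1.
The remaining cell in column 4 is (1,4) = 165 − 152 = 13.

57 69 1 13 25 / 81 -7 5 37 49 / -15 17 29 61 73 / 9 41 53 65 -3 / 33 45 77 -11 21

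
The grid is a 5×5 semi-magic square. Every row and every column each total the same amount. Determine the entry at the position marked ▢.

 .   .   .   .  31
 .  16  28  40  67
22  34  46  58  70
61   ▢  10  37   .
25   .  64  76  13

73

Row 3 is complete and sums to 230; that is the magic constant.
Row 2 needs 230; the known cells sum to 151, so (2,1) = 79.
From row 5, 230 − (25 + 64 + 76 + 13) gives (5,2) = 52.
Using column 1: 79 + 22 + 61 + 25 + ? → (1,1) = 230 − 187 = 43.
Column 3 needs 230; the known cells sum to 148, so (1,3) = 82.
Column 4 needs 230; the known cells sum to 211, so (1,4) = 19.
Using column 5: 31 + 67 + 70 + 13 + ? → (4,5) = 230 − 181 = 49.
Using row 1: 43 + 82 + 19 + 31 + ? → (1,2) = 230 − 175 = 55.
Row 4 needs 230; the known cells sum to 157, so (4,2) = 73.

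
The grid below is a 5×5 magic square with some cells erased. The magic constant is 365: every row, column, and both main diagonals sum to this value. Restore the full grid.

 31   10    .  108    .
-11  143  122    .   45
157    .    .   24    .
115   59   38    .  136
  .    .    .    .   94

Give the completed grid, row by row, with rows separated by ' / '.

From row 2, 365 − (-11 + 143 + 122 + 45) gives (2,4) = 66.
Row 4 needs 365; the known cells sum to 348, so (4,4) = 17.
Using column 1: 31 + (-11) + 157 + 115 + ? → (5,1) = 365 − 292 = 73.
Column 4 needs 365; the known cells sum to 215, so (5,4) = 150.
Main diagonal must total 365; the given cells sum to 285, so (3,3) = 80.
The remaining cell in anti-diagonal is (1,5) = 365 − 278 = 87.
The remaining cell in row 1 is (1,3) = 365 − 236 = 129.
Column 3 needs 365; the known cells sum to 369, so (5,3) = -4.
Using column 5: 87 + 45 + 136 + 94 + ? → (3,5) = 365 − 362 = 3.
Using row 3: 157 + 80 + 24 + 3 + ? → (3,2) = 365 − 264 = 101.
Row 5: 73 + (-4) + 150 + 94 + ? = 365, so (5,2) = 52.

31 10 129 108 87 / -11 143 122 66 45 / 157 101 80 24 3 / 115 59 38 17 136 / 73 52 -4 150 94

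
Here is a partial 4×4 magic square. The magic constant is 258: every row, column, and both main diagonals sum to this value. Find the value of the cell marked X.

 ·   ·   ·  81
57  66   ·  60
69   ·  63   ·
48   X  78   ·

Using row 2: 57 + 66 + 60 + ? → (2,3) = 258 − 183 = 75.
Using column 1: 57 + 69 + 48 + ? → (1,1) = 258 − 174 = 84.
From column 3, 258 − (75 + 63 + 78) gives (1,3) = 42.
Using main diagonal: 84 + 66 + 63 + ? → (4,4) = 258 − 213 = 45.
Using anti-diagonal: 81 + 75 + 48 + ? → (3,2) = 258 − 204 = 54.
Row 1 must total 258; the given cells sum to 207, so (1,2) = 51.
From row 3, 258 − (69 + 54 + 63) gives (3,4) = 72.
Using row 4: 48 + 78 + 45 + ? → (4,2) = 258 − 171 = 87.

87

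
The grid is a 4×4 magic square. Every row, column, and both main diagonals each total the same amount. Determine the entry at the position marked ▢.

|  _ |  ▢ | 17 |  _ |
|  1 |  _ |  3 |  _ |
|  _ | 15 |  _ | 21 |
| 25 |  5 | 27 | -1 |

7

Row 4 is complete and sums to 56; that is the magic constant.
Column 3: 17 + 3 + 27 + ? = 56, so (3,3) = 9.
Anti-diagonal needs 56; the known cells sum to 43, so (1,4) = 13.
Row 3: 15 + 9 + 21 + ? = 56, so (3,1) = 11.
Column 1 must total 56; the given cells sum to 37, so (1,1) = 19.
Column 4 needs 56; the known cells sum to 33, so (2,4) = 23.
The remaining cell in main diagonal is (2,2) = 56 − 27 = 29.
Row 1 must total 56; the given cells sum to 49, so (1,2) = 7.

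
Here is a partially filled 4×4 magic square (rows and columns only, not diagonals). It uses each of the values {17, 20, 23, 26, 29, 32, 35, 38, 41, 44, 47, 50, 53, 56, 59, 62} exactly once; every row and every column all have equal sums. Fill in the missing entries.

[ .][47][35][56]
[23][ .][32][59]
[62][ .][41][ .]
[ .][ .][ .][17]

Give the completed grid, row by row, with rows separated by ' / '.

The 16 entries sum to 632, so each line sums to 632/4 = 158.
The remaining cell in row 1 is (1,1) = 158 − 138 = 20.
Row 2: 23 + 32 + 59 + ? = 158, so (2,2) = 44.
Column 1 needs 158; the known cells sum to 105, so (4,1) = 53.
Column 3 needs 158; the known cells sum to 108, so (4,3) = 50.
Column 4: 56 + 59 + 17 + ? = 158, so (3,4) = 26.
Using row 3: 62 + 41 + 26 + ? → (3,2) = 158 − 129 = 29.
Row 4 must total 158; the given cells sum to 120, so (4,2) = 38.

20 47 35 56 / 23 44 32 59 / 62 29 41 26 / 53 38 50 17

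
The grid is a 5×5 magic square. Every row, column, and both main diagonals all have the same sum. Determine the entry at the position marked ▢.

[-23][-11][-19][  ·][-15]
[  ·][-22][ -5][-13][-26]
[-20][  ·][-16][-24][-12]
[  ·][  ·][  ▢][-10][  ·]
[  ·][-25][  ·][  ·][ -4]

Main diagonal is complete and sums to -75; that is the magic constant.
Row 1 needs -75; the known cells sum to -68, so (1,4) = -7.
Row 2: -22 + (-5) + (-13) + (-26) + ? = -75, so (2,1) = -9.
Row 3 needs -75; the known cells sum to -72, so (3,2) = -3.
The remaining cell in column 2 is (4,2) = -75 − (-61) = -14.
Column 4 must total -75; the given cells sum to -54, so (5,4) = -21.
Column 5 needs -75; the known cells sum to -57, so (4,5) = -18.
From anti-diagonal, -75 − (-15 + (-13) + (-16) + (-14)) gives (5,1) = -17.
Row 5: -17 + (-25) + (-21) + (-4) + ? = -75, so (5,3) = -8.
Column 1 must total -75; the given cells sum to -69, so (4,1) = -6.
Using column 3: -19 + (-5) + (-16) + (-8) + ? → (4,3) = -75 − (-48) = -27.

-27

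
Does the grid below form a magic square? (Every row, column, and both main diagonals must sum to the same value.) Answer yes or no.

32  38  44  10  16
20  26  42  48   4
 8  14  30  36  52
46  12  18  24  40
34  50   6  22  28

Yes

Row 1: 32 + 38 + 44 + 10 + 16 = 140.
Row 2: 20 + 26 + 42 + 48 + 4 = 140.
Row 3: 8 + 14 + 30 + 36 + 52 = 140.
Row 4: 46 + 12 + 18 + 24 + 40 = 140.
Row 5: 34 + 50 + 6 + 22 + 28 = 140.
Column 1: 32 + 20 + 8 + 46 + 34 = 140.
Column 2: 38 + 26 + 14 + 12 + 50 = 140.
Column 3: 44 + 42 + 30 + 18 + 6 = 140.
Column 4: 10 + 48 + 36 + 24 + 22 = 140.
Column 5: 16 + 4 + 52 + 40 + 28 = 140.
Main diagonal: 32 + 26 + 30 + 24 + 28 = 140.
Anti-diagonal: 16 + 48 + 30 + 12 + 34 = 140.
All lines sum to 140.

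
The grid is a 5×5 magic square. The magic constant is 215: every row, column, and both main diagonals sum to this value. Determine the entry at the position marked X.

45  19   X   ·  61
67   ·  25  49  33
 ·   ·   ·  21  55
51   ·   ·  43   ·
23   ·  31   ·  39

53

Using row 2: 67 + 25 + 49 + 33 + ? → (2,2) = 215 − 174 = 41.
From column 1, 215 − (45 + 67 + 51 + 23) gives (3,1) = 29.
Column 5 must total 215; the given cells sum to 188, so (4,5) = 27.
Main diagonal needs 215; the known cells sum to 168, so (3,3) = 47.
Anti-diagonal: 61 + 49 + 47 + 23 + ? = 215, so (4,2) = 35.
Row 3 needs 215; the known cells sum to 152, so (3,2) = 63.
The remaining cell in row 4 is (4,3) = 215 − 156 = 59.
The remaining cell in column 2 is (5,2) = 215 − 158 = 57.
Column 3 needs 215; the known cells sum to 162, so (1,3) = 53.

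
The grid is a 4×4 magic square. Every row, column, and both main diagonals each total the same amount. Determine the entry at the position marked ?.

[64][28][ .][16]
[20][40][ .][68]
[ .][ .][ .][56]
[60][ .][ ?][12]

48

Column 4 is complete and sums to 152; that is the magic constant.
From row 1, 152 − (64 + 28 + 16) gives (1,3) = 44.
From row 2, 152 − (20 + 40 + 68) gives (2,3) = 24.
Column 1 needs 152; the known cells sum to 144, so (3,1) = 8.
Main diagonal needs 152; the known cells sum to 116, so (3,3) = 36.
Anti-diagonal needs 152; the known cells sum to 100, so (3,2) = 52.
Column 2 must total 152; the given cells sum to 120, so (4,2) = 32.
From column 3, 152 − (44 + 24 + 36) gives (4,3) = 48.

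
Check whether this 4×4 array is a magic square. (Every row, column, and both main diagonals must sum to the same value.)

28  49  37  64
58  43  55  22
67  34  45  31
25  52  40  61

Row 1: 28 + 49 + 37 + 64 = 178.
Row 2: 58 + 43 + 55 + 22 = 178.
Row 3: 67 + 34 + 45 + 31 = 177.
Row 4: 25 + 52 + 40 + 61 = 178.
Column 1: 28 + 58 + 67 + 25 = 178.
Column 2: 49 + 43 + 34 + 52 = 178.
Column 3: 37 + 55 + 45 + 40 = 177.
Column 4: 64 + 22 + 31 + 61 = 178.
Main diagonal: 28 + 43 + 45 + 61 = 177.
Anti-diagonal: 64 + 55 + 34 + 25 = 178.

No — row 2 sums to 178 but column 3 sums to 177.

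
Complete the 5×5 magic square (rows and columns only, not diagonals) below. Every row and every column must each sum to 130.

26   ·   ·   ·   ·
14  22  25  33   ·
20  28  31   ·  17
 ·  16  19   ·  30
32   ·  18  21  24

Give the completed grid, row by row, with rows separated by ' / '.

26 29 37 15 23 / 14 22 25 33 36 / 20 28 31 34 17 / 38 16 19 27 30 / 32 35 18 21 24

The remaining cell in row 2 is (2,5) = 130 − 94 = 36.
Using row 3: 20 + 28 + 31 + 17 + ? → (3,4) = 130 − 96 = 34.
The remaining cell in row 5 is (5,2) = 130 − 95 = 35.
The remaining cell in column 1 is (4,1) = 130 − 92 = 38.
Using column 2: 22 + 28 + 16 + 35 + ? → (1,2) = 130 − 101 = 29.
Using column 3: 25 + 31 + 19 + 18 + ? → (1,3) = 130 − 93 = 37.
Column 5 needs 130; the known cells sum to 107, so (1,5) = 23.
Row 1 needs 130; the known cells sum to 115, so (1,4) = 15.
Row 4 must total 130; the given cells sum to 103, so (4,4) = 27.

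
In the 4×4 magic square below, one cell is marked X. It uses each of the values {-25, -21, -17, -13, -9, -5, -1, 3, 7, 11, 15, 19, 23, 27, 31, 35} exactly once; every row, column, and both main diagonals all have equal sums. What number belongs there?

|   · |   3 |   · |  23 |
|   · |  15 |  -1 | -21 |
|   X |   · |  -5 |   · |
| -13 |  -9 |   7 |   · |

The 16 entries sum to 80, so each line sums to 80/4 = 20.
The remaining cell in row 2 is (2,1) = 20 − (-7) = 27.
Row 4 needs 20; the known cells sum to -15, so (4,4) = 35.
Using column 2: 3 + 15 + (-9) + ? → (3,2) = 20 − 9 = 11.
Column 3: -1 + (-5) + 7 + ? = 20, so (1,3) = 19.
The remaining cell in column 4 is (3,4) = 20 − 37 = -17.
Using main diagonal: 15 + (-5) + 35 + ? → (1,1) = 20 − 45 = -25.
The remaining cell in row 3 is (3,1) = 20 − (-11) = 31.

31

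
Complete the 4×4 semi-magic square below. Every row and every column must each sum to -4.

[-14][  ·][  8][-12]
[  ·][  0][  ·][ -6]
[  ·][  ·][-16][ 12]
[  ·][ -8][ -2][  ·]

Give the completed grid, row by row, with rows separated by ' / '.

-14 14 8 -12 / -4 0 6 -6 / 10 -10 -16 12 / 4 -8 -2 2

Using row 1: -14 + 8 + (-12) + ? → (1,2) = -4 − (-18) = 14.
Column 2: 14 + 0 + (-8) + ? = -4, so (3,2) = -10.
The remaining cell in column 3 is (2,3) = -4 − (-10) = 6.
Column 4 needs -4; the known cells sum to -6, so (4,4) = 2.
Row 2 needs -4; the known cells sum to 0, so (2,1) = -4.
Row 3: -10 + (-16) + 12 + ? = -4, so (3,1) = 10.
Using row 4: -8 + (-2) + 2 + ? → (4,1) = -4 − (-8) = 4.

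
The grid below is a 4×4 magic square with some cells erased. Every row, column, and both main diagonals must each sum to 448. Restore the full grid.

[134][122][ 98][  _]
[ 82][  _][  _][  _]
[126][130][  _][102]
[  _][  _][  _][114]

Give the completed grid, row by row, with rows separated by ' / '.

Row 1 must total 448; the given cells sum to 354, so (1,4) = 94.
The remaining cell in row 3 is (3,3) = 448 − 358 = 90.
Column 1 needs 448; the known cells sum to 342, so (4,1) = 106.
Column 4 must total 448; the given cells sum to 310, so (2,4) = 138.
The remaining cell in main diagonal is (2,2) = 448 − 338 = 110.
From anti-diagonal, 448 − (94 + 130 + 106) gives (2,3) = 118.
Column 2: 122 + 110 + 130 + ? = 448, so (4,2) = 86.
Column 3 needs 448; the known cells sum to 306, so (4,3) = 142.

134 122 98 94 / 82 110 118 138 / 126 130 90 102 / 106 86 142 114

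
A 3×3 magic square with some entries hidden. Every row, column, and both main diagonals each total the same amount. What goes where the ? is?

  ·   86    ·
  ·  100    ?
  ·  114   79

128

Column 2 is complete and sums to 300; that is the magic constant.
Using row 3: 114 + 79 + ? → (3,1) = 300 − 193 = 107.
Main diagonal must total 300; the given cells sum to 179, so (1,1) = 121.
From anti-diagonal, 300 − (100 + 107) gives (1,3) = 93.
Column 1 needs 300; the known cells sum to 228, so (2,1) = 72.
Column 3 needs 300; the known cells sum to 172, so (2,3) = 128.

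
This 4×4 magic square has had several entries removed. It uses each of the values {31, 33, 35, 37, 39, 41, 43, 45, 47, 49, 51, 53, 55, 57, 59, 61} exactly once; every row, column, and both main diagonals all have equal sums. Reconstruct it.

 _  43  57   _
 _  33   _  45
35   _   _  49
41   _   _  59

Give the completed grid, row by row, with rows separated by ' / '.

53 43 57 31 / 55 33 51 45 / 35 61 39 49 / 41 47 37 59

The 16 entries sum to 736, so each line sums to 736/4 = 184.
From column 4, 184 − (45 + 49 + 59) gives (1,4) = 31.
The remaining cell in row 1 is (1,1) = 184 − 131 = 53.
The remaining cell in column 1 is (2,1) = 184 − 129 = 55.
The remaining cell in main diagonal is (3,3) = 184 − 145 = 39.
Row 2 must total 184; the given cells sum to 133, so (2,3) = 51.
The remaining cell in row 3 is (3,2) = 184 − 123 = 61.
The remaining cell in column 2 is (4,2) = 184 − 137 = 47.
Column 3 must total 184; the given cells sum to 147, so (4,3) = 37.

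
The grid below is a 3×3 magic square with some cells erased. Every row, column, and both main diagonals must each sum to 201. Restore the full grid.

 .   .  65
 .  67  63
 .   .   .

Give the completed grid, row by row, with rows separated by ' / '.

Row 2: 67 + 63 + ? = 201, so (2,1) = 71.
Using column 3: 65 + 63 + ? → (3,3) = 201 − 128 = 73.
From main diagonal, 201 − (67 + 73) gives (1,1) = 61.
Anti-diagonal: 65 + 67 + ? = 201, so (3,1) = 69.
Row 1 must total 201; the given cells sum to 126, so (1,2) = 75.
Row 3 must total 201; the given cells sum to 142, so (3,2) = 59.

61 75 65 / 71 67 63 / 69 59 73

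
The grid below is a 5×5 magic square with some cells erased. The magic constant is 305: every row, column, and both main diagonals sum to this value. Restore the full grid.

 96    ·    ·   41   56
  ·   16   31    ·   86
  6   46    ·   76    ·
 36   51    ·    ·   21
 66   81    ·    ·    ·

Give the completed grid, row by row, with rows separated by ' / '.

Using column 1: 96 + 6 + 36 + 66 + ? → (2,1) = 305 − 204 = 101.
Column 2 must total 305; the given cells sum to 194, so (1,2) = 111.
The remaining cell in row 1 is (1,3) = 305 − 304 = 1.
Row 2 must total 305; the given cells sum to 234, so (2,4) = 71.
The remaining cell in anti-diagonal is (3,3) = 305 − 244 = 61.
Row 3: 6 + 46 + 61 + 76 + ? = 305, so (3,5) = 116.
From column 5, 305 − (56 + 86 + 116 + 21) gives (5,5) = 26.
From main diagonal, 305 − (96 + 16 + 61 + 26) gives (4,4) = 106.
From row 4, 305 − (36 + 51 + 106 + 21) gives (4,3) = 91.
Column 3: 1 + 31 + 61 + 91 + ? = 305, so (5,3) = 121.
The remaining cell in column 4 is (5,4) = 305 − 294 = 11.

96 111 1 41 56 / 101 16 31 71 86 / 6 46 61 76 116 / 36 51 91 106 21 / 66 81 121 11 26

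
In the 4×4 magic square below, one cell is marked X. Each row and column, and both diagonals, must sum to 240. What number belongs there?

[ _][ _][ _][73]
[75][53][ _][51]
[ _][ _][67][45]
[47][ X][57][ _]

Row 2 needs 240; the known cells sum to 179, so (2,3) = 61.
Column 3: 61 + 67 + 57 + ? = 240, so (1,3) = 55.
Column 4: 73 + 51 + 45 + ? = 240, so (4,4) = 71.
From main diagonal, 240 − (53 + 67 + 71) gives (1,1) = 49.
From anti-diagonal, 240 − (73 + 61 + 47) gives (3,2) = 59.
Row 1 needs 240; the known cells sum to 177, so (1,2) = 63.
Row 3: 59 + 67 + 45 + ? = 240, so (3,1) = 69.
From row 4, 240 − (47 + 57 + 71) gives (4,2) = 65.

65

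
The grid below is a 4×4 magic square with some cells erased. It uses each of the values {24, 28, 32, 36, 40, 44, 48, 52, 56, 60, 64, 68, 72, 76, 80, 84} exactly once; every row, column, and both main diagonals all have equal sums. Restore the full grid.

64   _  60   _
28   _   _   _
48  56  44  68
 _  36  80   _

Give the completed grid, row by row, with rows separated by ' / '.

The 16 entries sum to 864, so each line sums to 864/4 = 216.
Column 1 needs 216; the known cells sum to 140, so (4,1) = 76.
The remaining cell in column 3 is (2,3) = 216 − 184 = 32.
Using anti-diagonal: 32 + 56 + 76 + ? → (1,4) = 216 − 164 = 52.
From row 1, 216 − (64 + 60 + 52) gives (1,2) = 40.
From row 4, 216 − (76 + 36 + 80) gives (4,4) = 24.
From column 2, 216 − (40 + 56 + 36) gives (2,2) = 84.
Column 4 must total 216; the given cells sum to 144, so (2,4) = 72.

64 40 60 52 / 28 84 32 72 / 48 56 44 68 / 76 36 80 24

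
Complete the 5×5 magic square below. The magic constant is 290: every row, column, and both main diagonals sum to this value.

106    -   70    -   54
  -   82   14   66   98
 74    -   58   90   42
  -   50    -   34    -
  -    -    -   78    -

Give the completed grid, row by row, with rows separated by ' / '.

From row 2, 290 − (82 + 14 + 66 + 98) gives (2,1) = 30.
Row 3: 74 + 58 + 90 + 42 + ? = 290, so (3,2) = 26.
From column 4, 290 − (66 + 90 + 34 + 78) gives (1,4) = 22.
The remaining cell in main diagonal is (5,5) = 290 − 280 = 10.
Anti-diagonal: 54 + 66 + 58 + 50 + ? = 290, so (5,1) = 62.
From row 1, 290 − (106 + 70 + 22 + 54) gives (1,2) = 38.
The remaining cell in column 1 is (4,1) = 290 − 272 = 18.
From column 2, 290 − (38 + 82 + 26 + 50) gives (5,2) = 94.
Column 5 needs 290; the known cells sum to 204, so (4,5) = 86.
The remaining cell in row 4 is (4,3) = 290 − 188 = 102.
Row 5 must total 290; the given cells sum to 244, so (5,3) = 46.

106 38 70 22 54 / 30 82 14 66 98 / 74 26 58 90 42 / 18 50 102 34 86 / 62 94 46 78 10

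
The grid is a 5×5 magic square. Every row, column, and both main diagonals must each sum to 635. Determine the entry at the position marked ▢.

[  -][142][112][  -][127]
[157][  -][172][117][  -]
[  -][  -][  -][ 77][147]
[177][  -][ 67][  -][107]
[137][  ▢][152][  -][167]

Column 3 must total 635; the given cells sum to 503, so (3,3) = 132.
Column 5: 127 + 147 + 107 + 167 + ? = 635, so (2,5) = 87.
Using anti-diagonal: 127 + 117 + 132 + 137 + ? → (4,2) = 635 − 513 = 122.
Row 2 needs 635; the known cells sum to 533, so (2,2) = 102.
Row 4 must total 635; the given cells sum to 473, so (4,4) = 162.
Main diagonal needs 635; the known cells sum to 563, so (1,1) = 72.
The remaining cell in row 1 is (1,4) = 635 − 453 = 182.
From column 1, 635 − (72 + 157 + 177 + 137) gives (3,1) = 92.
Column 4 must total 635; the given cells sum to 538, so (5,4) = 97.
Row 3 needs 635; the known cells sum to 448, so (3,2) = 187.
Using row 5: 137 + 152 + 97 + 167 + ? → (5,2) = 635 − 553 = 82.

82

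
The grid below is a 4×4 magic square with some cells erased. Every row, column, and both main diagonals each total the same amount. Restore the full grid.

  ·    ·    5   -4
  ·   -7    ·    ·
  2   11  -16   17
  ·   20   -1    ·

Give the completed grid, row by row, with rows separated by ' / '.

23 -10 5 -4 / 8 -7 26 -13 / 2 11 -16 17 / -19 20 -1 14

Row 3 is already complete: 2 + 11 + -16 + 17 = 14, so that is the magic constant.
Column 2 must total 14; the given cells sum to 24, so (1,2) = -10.
Column 3 must total 14; the given cells sum to -12, so (2,3) = 26.
Anti-diagonal needs 14; the known cells sum to 33, so (4,1) = -19.
Row 1: -10 + 5 + (-4) + ? = 14, so (1,1) = 23.
Using row 4: -19 + 20 + (-1) + ? → (4,4) = 14 − 0 = 14.
The remaining cell in column 1 is (2,1) = 14 − 6 = 8.
The remaining cell in column 4 is (2,4) = 14 − 27 = -13.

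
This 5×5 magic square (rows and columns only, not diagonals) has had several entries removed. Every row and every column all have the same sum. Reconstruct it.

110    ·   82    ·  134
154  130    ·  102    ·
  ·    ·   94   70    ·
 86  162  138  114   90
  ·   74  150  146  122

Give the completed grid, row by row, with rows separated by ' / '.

110 106 82 158 134 / 154 130 126 102 78 / 142 118 94 70 166 / 86 162 138 114 90 / 98 74 150 146 122

Row 4 is already complete: 86 + 162 + 138 + 114 + 90 = 590, so that is the magic constant.
From row 5, 590 − (74 + 150 + 146 + 122) gives (5,1) = 98.
The remaining cell in column 1 is (3,1) = 590 − 448 = 142.
Using column 3: 82 + 94 + 138 + 150 + ? → (2,3) = 590 − 464 = 126.
Column 4: 102 + 70 + 114 + 146 + ? = 590, so (1,4) = 158.
Using row 1: 110 + 82 + 158 + 134 + ? → (1,2) = 590 − 484 = 106.
From row 2, 590 − (154 + 130 + 126 + 102) gives (2,5) = 78.
Column 2 needs 590; the known cells sum to 472, so (3,2) = 118.
Using column 5: 134 + 78 + 90 + 122 + ? → (3,5) = 590 − 424 = 166.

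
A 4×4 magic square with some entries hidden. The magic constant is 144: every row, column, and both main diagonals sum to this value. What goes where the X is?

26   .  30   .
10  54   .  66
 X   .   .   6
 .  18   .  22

The remaining cell in row 2 is (2,3) = 144 − 130 = 14.
Using column 4: 66 + 6 + 22 + ? → (1,4) = 144 − 94 = 50.
Using main diagonal: 26 + 54 + 22 + ? → (3,3) = 144 − 102 = 42.
From row 1, 144 − (26 + 30 + 50) gives (1,2) = 38.
From column 2, 144 − (38 + 54 + 18) gives (3,2) = 34.
Using column 3: 30 + 14 + 42 + ? → (4,3) = 144 − 86 = 58.
Using anti-diagonal: 50 + 14 + 34 + ? → (4,1) = 144 − 98 = 46.
The remaining cell in row 3 is (3,1) = 144 − 82 = 62.

62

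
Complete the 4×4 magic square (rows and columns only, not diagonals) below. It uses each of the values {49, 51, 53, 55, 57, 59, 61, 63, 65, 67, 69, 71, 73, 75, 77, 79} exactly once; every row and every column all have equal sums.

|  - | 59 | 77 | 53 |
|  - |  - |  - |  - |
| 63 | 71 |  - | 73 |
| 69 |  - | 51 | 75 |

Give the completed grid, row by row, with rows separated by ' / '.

67 59 77 53 / 57 65 79 55 / 63 71 49 73 / 69 61 51 75

The 16 entries sum to 1024, so each line sums to 1024/4 = 256.
The remaining cell in row 1 is (1,1) = 256 − 189 = 67.
From row 3, 256 − (63 + 71 + 73) gives (3,3) = 49.
Row 4 must total 256; the given cells sum to 195, so (4,2) = 61.
Using column 1: 67 + 63 + 69 + ? → (2,1) = 256 − 199 = 57.
Column 2: 59 + 71 + 61 + ? = 256, so (2,2) = 65.
Column 3 needs 256; the known cells sum to 177, so (2,3) = 79.
Column 4 must total 256; the given cells sum to 201, so (2,4) = 55.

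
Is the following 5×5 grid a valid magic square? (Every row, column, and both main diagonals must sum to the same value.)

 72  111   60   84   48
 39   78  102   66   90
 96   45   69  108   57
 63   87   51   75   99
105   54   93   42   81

Row 1: 72 + 111 + 60 + 84 + 48 = 375.
Row 2: 39 + 78 + 102 + 66 + 90 = 375.
Row 3: 96 + 45 + 69 + 108 + 57 = 375.
Row 4: 63 + 87 + 51 + 75 + 99 = 375.
Row 5: 105 + 54 + 93 + 42 + 81 = 375.
Column 1: 72 + 39 + 96 + 63 + 105 = 375.
Column 2: 111 + 78 + 45 + 87 + 54 = 375.
Column 3: 60 + 102 + 69 + 51 + 93 = 375.
Column 4: 84 + 66 + 108 + 75 + 42 = 375.
Column 5: 48 + 90 + 57 + 99 + 81 = 375.
Main diagonal: 72 + 78 + 69 + 75 + 81 = 375.
Anti-diagonal: 48 + 66 + 69 + 87 + 105 = 375.
All lines sum to 375.

Yes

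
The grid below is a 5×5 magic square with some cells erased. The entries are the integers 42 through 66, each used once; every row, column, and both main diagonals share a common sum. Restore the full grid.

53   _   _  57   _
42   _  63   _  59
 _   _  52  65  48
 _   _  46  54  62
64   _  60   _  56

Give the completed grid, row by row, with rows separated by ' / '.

The entries are 42 through 66, which sum to 1350, so each line sums to 1350/5 = 270.
Using column 3: 63 + 52 + 46 + 60 + ? → (1,3) = 270 − 221 = 49.
Using column 5: 59 + 48 + 62 + 56 + ? → (1,5) = 270 − 225 = 45.
Main diagonal must total 270; the given cells sum to 215, so (2,2) = 55.
Row 1: 53 + 49 + 57 + 45 + ? = 270, so (1,2) = 66.
Using row 2: 42 + 55 + 63 + 59 + ? → (2,4) = 270 − 219 = 51.
Column 4 must total 270; the given cells sum to 227, so (5,4) = 43.
Anti-diagonal must total 270; the given cells sum to 212, so (4,2) = 58.
Row 4 must total 270; the given cells sum to 220, so (4,1) = 50.
Row 5 needs 270; the known cells sum to 223, so (5,2) = 47.
Using column 1: 53 + 42 + 50 + 64 + ? → (3,1) = 270 − 209 = 61.
The remaining cell in column 2 is (3,2) = 270 − 226 = 44.

53 66 49 57 45 / 42 55 63 51 59 / 61 44 52 65 48 / 50 58 46 54 62 / 64 47 60 43 56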